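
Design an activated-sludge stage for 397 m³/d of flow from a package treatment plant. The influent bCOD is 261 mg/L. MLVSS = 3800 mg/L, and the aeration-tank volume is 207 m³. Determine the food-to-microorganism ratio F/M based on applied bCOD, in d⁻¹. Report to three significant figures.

F/M = Q·S₀ / (V·X) = 397 × 261 / (207.0 × 3800) = 0.1317 g bCOD·(g VSS·d)⁻¹.

F/M ≈ 0.132 d⁻¹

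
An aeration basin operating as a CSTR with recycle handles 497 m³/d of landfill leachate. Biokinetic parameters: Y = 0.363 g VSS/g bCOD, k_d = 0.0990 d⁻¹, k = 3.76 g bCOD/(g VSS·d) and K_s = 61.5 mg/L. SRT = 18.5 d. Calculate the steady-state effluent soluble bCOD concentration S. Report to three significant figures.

S ≈ 7.77 mg/L

Effluent substrate depends only on kinetics and SRT: S = K_s(1 + k_d θ_c) / [θ_c(Yk − k_d) − 1] = 61.5 × (1 + 0.0990 × 18.5) / [18.5 × (0.363 × 3.76 − 0.0990) − 1] = 174.1 / 22.42 = 7.767 mg/L.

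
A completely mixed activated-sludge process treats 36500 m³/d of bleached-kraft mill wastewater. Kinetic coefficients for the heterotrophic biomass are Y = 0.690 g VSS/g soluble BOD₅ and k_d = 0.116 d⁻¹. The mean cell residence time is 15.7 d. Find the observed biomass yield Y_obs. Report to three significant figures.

Y_obs ≈ 0.245 g VSS/g soluble BOD₅

Y_obs = Y / (1 + k_d θ_c) = 0.690 / (1 + 0.116 × 15.7) = 0.690 / 2.821 = 0.2446.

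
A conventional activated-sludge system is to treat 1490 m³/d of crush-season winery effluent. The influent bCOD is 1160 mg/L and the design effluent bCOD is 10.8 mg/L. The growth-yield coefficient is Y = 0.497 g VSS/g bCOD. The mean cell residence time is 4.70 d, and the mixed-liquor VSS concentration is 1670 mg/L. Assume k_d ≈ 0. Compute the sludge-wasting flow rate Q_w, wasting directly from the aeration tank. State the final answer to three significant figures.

Biomass mass balance (decay neglected): V·X = Y·Q·(S₀ − S)·θ_c, so V = 0.497 × 1490 × (1160 − 10.8) × 4.70 / 1670 = 2395 m³.
With mixed-liquor wasting, θ_c = V/Q_w, so Q_w = V/θ_c = 2395/4.70 = 509.6 m³/d.

Q_w ≈ 510 m³/d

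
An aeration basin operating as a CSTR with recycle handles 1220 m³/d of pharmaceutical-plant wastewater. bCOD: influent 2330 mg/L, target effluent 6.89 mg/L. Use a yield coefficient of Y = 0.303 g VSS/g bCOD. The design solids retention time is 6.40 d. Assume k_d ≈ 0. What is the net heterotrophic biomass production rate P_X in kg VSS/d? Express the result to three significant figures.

With endogenous decay neglected, the observed yield equals the true yield: Y_obs = Y = 0.303 g VSS/g bCOD.
Mass of bCOD removed per day: Q(S₀ − S) = 1220 × 2323 g/m³ = 2834 kg/d.
Biomass produced: P_X = Y_obs·Q·ΔS = 0.3030 × 2834 ≈ 858.8 kg VSS/d.

P_X ≈ 859 kg VSS/d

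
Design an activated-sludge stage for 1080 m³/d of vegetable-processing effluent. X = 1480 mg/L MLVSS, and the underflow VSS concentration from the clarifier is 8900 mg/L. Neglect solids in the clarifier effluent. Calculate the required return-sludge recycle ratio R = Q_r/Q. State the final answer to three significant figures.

Mass balance around the secondary clarifier (neglecting effluent solids): R = X / (X_r − X) = 1480 / (8900 − 1480) = 0.1995.

R ≈ 0.199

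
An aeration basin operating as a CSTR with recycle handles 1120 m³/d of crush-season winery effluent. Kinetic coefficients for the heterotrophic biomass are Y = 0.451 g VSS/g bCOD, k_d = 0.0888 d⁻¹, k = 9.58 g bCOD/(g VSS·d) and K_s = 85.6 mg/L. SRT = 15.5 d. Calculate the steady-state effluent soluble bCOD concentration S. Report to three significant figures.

Effluent substrate depends only on kinetics and SRT: S = K_s(1 + k_d θ_c) / [θ_c(Yk − k_d) − 1] = 85.6 × (1 + 0.0888 × 15.5) / [15.5 × (0.451 × 9.58 − 0.0888) − 1] = 203.4 / 64.59 = 3.149 mg/L.

S ≈ 3.15 mg/L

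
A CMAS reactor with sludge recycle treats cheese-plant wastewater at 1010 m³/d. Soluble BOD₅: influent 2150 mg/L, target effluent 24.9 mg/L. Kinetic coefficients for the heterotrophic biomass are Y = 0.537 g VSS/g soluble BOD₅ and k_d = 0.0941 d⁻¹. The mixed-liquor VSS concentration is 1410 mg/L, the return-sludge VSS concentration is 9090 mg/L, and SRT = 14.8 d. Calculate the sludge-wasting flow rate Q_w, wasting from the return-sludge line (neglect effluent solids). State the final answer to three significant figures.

Q_w ≈ 53.0 m³/d

Rearranging the biomass balance for a CMAS with decay, V = Y·Q·ΔS·θ_c / [X·(1+k_d θ_c)] = 0.537 × 1010 × (2150 − 24.9) × 14.8 / [1410 × (1 + 0.0941 × 14.8)] = 1.71×10^7 / 3374 = 5056 m³.
θ_c = V·X/(Q_w·X_r) when wasting from the recycle, so Q_w = V·X/(θ_c·X_r) = 5056 × 1410 / (14.8 × 9090) = 52.99 m³/d.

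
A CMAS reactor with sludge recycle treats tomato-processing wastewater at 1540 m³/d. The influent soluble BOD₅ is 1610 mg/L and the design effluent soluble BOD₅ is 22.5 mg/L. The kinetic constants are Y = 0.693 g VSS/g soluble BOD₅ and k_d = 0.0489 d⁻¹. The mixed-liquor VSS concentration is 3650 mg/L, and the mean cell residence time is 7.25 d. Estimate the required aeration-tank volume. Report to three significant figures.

Steady-state biomass mass balance: V·X·(1 + k_d·θ_c) = Y·Q·(S₀ − S)·θ_c, so V = 0.693 × 1540 × (1610 − 22.5) × 7.25 / [3650 × (1 + 0.0489 × 7.25)] = 1.23×10^7 / 4944 = 2484 m³.

V ≈ 2480 m³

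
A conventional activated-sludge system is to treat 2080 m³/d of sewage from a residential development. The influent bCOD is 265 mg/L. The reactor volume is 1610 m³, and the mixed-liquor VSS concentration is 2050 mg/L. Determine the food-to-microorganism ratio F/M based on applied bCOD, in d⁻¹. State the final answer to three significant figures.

Food-to-microorganism ratio F/M = Q S₀ / (V X) = 2080 × 265 / (1610 × 2050) = 0.1670 d⁻¹.

F/M ≈ 0.167 d⁻¹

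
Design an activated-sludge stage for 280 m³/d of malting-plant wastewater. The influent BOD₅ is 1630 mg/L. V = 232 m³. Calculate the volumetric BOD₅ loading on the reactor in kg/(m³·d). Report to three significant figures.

L_v ≈ 1.97 kg BOD₅/(m³·d)

Volumetric loading L_v = Q·S₀ / V = 280 × 1630 g/m³ / 232.0 m³ = 1967 g/(m³·d) = 1.967 kg BOD₅/(m³·d).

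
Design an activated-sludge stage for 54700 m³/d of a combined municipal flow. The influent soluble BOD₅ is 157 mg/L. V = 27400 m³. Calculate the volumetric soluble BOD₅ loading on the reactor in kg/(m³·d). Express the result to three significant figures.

L_v = Q S₀ / V = 54700 × 157 × 10⁻³ / 27400 = 0.3134 kg/(m³·d).

L_v ≈ 0.313 kg soluble BOD₅/(m³·d)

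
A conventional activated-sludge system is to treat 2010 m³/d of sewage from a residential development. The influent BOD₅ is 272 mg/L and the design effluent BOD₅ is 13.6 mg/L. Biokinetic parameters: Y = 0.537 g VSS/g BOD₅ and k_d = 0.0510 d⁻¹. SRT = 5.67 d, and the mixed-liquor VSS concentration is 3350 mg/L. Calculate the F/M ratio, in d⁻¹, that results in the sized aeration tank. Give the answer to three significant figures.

F/M ≈ 0.446 d⁻¹

Rearranging the biomass balance for a CMAS with decay, V = Y·Q·ΔS·θ_c / [X·(1+k_d θ_c)] = 0.537 × 2010 × (272 − 13.6) × 5.67 / [3350 × (1 + 0.0510 × 5.67)] = 1.58×10^6 / 4319 = 366.2 m³.
F/M = Q·S₀ / (V·X) = 2010 × 272 / (366.2 × 3350) = 0.4457 g BOD₅·(g VSS·d)⁻¹.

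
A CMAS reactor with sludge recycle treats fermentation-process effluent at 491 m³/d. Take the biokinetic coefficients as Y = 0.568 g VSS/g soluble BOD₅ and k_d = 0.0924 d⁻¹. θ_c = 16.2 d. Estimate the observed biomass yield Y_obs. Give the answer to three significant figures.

Observed yield with endogenous decay: Y_obs = Y / (1 + k_d·θ_c) = 0.568 / (1 + 0.0924 × 16.2) = 0.568 / 2.497 = 0.2275 g VSS/g soluble BOD₅.

Y_obs ≈ 0.227 g VSS/g soluble BOD₅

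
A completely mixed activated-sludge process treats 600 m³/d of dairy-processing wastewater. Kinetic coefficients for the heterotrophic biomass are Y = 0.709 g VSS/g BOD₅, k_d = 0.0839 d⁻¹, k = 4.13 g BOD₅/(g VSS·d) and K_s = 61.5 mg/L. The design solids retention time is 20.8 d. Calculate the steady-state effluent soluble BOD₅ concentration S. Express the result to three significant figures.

Effluent substrate depends only on kinetics and SRT: S = K_s(1 + k_d θ_c) / [θ_c(Yk − k_d) − 1] = 61.5 × (1 + 0.0839 × 20.8) / [20.8 × (0.709 × 4.13 − 0.0839) − 1] = 168.8 / 58.16 = 2.903 mg/L.

S ≈ 2.90 mg/L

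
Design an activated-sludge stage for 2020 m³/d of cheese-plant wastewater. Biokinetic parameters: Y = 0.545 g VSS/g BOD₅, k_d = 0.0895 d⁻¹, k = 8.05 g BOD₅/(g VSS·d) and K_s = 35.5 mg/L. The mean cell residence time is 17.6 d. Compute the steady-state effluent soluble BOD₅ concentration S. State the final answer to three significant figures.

S ≈ 1.22 mg/L

From the Monod/SRT balance for a CMAS, S = K_s·(1+k_d θ_c)/[θ_c·(Y k − k_d) − 1] = 35.5 × (1 + 0.0895 × 17.6) / [17.6 × (0.545 × 8.05 − 0.0895) − 1] = 91.42 / 74.64 = 1.225 mg/L.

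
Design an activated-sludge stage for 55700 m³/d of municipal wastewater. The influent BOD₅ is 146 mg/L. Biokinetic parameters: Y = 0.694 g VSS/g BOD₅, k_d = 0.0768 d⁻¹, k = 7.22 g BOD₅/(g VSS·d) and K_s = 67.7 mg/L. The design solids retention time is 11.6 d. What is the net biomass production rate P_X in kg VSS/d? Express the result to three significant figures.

P_X ≈ 2940 kg VSS/d

Effluent substrate depends only on kinetics and SRT: S = K_s(1 + k_d θ_c) / [θ_c(Yk − k_d) − 1] = 67.7 × (1 + 0.0768 × 11.6) / [11.6 × (0.694 × 7.22 − 0.0768) − 1] = 128.0 / 56.23 = 2.276 mg/L.
Correct the yield for decay: Y_obs = Y/(1 + k_d θ_c) = 0.694 / (1 + 0.0768 × 11.6) = 0.694 / 1.891 = 0.3670.
Mass of BOD₅ removed per day: Q(S₀ − S) = 55700 × 143.7 g/m³ = 8005 kg/d.
Biomass produced: P_X = Y_obs·Q·ΔS = 0.3670 × 8005 ≈ 2938 kg VSS/d.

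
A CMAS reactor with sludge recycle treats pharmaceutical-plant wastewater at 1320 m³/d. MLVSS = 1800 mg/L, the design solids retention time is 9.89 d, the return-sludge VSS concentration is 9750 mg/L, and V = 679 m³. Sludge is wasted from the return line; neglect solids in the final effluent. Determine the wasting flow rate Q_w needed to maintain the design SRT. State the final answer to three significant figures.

Q_w = (V·X)/(θ_c X_r) = 679.0 × 1800 / (9.89 × 9750) = 12.67 m³/d.

Q_w ≈ 12.7 m³/d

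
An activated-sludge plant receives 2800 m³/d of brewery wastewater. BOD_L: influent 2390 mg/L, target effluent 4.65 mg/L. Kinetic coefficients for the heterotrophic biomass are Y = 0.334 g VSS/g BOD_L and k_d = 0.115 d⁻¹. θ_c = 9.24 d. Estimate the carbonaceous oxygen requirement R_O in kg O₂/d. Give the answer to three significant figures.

Y_obs = Y / (1 + k_d θ_c) = 0.334 / (1 + 0.115 × 9.24) = 0.334 / 2.063 = 0.1619.
Q·(S₀ − S) = 2800 × (2390 − 4.65) × 10⁻³ = 6679 kg/d removed.
P_X = Y_obs·Q·(S₀ − S) = 0.1619 × 6679 = 1082 kg VSS/d.
Carbonaceous O₂ demand = substrate oxidised − cell-mass equivalent = 6679 − 1.42 × 1082 = 5143 kg O₂/d.

R_O ≈ 5140 kg O₂/d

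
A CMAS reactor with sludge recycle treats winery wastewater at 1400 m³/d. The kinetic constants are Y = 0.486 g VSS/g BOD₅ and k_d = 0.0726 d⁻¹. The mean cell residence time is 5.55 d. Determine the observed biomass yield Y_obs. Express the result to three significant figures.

Observed yield with endogenous decay: Y_obs = Y / (1 + k_d·θ_c) = 0.486 / (1 + 0.0726 × 5.55) = 0.486 / 1.403 = 0.3464 g VSS/g BOD₅.

Y_obs ≈ 0.346 g VSS/g BOD₅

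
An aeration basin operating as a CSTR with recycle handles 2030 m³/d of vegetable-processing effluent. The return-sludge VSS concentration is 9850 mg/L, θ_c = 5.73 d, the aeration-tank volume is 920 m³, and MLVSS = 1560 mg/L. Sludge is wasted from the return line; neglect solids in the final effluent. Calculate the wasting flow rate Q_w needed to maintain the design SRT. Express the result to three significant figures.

Q_w ≈ 25.4 m³/d

θ_c = V·X/(Q_w·X_r) when wasting from the recycle, so Q_w = V·X/(θ_c·X_r) = 920.0 × 1560 / (5.73 × 9850) = 25.43 m³/d.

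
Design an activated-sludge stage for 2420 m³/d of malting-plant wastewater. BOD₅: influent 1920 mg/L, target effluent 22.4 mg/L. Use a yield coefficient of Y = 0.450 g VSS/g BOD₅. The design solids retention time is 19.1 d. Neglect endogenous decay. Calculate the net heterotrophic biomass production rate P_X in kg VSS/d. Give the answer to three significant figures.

P_X ≈ 2070 kg VSS/d

With endogenous decay neglected, the observed yield equals the true yield: Y_obs = Y = 0.450 g VSS/g BOD₅.
Q·(S₀ − S) = 2420 × (1920 − 22.4) × 10⁻³ = 4592 kg/d removed.
P_X = Y_obs · Q(S₀ − S) = 0.4500 × 4592 = 2066 kg VSS/d.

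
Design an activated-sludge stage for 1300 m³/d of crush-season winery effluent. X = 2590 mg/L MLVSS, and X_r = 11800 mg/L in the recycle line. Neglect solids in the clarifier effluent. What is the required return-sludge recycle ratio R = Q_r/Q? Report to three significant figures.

R = Q_r/Q = X/(X_r − X) = 2590 / (11800 − 2590) = 0.2812.

R ≈ 0.281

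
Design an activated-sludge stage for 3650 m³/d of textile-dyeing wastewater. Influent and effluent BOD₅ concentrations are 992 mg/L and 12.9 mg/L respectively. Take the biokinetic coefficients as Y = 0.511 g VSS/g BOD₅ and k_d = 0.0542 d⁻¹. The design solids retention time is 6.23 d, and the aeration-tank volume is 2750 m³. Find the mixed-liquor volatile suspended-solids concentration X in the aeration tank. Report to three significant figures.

X ≈ 3090 mg/L

X = Y·Q·ΔS·θ_c / [V·(1 + k_d θ_c)] = 0.511 × 3650 × (992 − 12.9) × 6.23 / [2750 × (1 + 0.0542 × 6.23)] = 3093 mg/L.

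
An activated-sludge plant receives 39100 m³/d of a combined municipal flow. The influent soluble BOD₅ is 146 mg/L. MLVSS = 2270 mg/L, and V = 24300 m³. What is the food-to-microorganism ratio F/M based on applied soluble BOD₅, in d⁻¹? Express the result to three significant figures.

F/M ≈ 0.103 d⁻¹

Food-to-microorganism ratio F/M = Q S₀ / (V X) = 39100 × 146 / (24300 × 2270) = 0.1035 d⁻¹.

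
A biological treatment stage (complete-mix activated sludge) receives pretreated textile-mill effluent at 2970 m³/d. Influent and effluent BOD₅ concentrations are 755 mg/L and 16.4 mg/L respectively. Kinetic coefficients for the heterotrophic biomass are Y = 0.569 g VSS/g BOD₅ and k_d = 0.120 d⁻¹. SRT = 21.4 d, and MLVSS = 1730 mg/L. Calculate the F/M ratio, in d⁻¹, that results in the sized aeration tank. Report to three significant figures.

From the SRT design equation V = Y Q (S₀−S) θ_c / [X (1 + k_d θ_c)] = 0.569 × 2970 × (755 − 16.4) × 21.4 / [1730 × (1 + 0.120 × 21.4)] = 2.67×10^7 / 6173 = 4327 m³.
F/M = Q·S₀ / (V·X) = 2970 × 755 / (4327 × 1730) = 0.2995 g BOD₅·(g VSS·d)⁻¹.

F/M ≈ 0.300 d⁻¹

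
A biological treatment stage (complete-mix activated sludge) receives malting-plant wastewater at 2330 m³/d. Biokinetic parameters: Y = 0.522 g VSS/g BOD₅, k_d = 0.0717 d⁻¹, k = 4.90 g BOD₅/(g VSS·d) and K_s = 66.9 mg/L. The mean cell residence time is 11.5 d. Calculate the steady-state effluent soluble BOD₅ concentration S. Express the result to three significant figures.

For a completely mixed reactor with recycle the Lawrence–McCarty relation gives S = K_s·(1 + k_d·θ_c) / [θ_c·(Y·k − k_d) − 1] = 66.9 × (1 + 0.0717 × 11.5) / [11.5 × (0.522 × 4.90 − 0.0717) − 1] = 122.1 / 27.59 = 4.424 mg/L.

S ≈ 4.42 mg/L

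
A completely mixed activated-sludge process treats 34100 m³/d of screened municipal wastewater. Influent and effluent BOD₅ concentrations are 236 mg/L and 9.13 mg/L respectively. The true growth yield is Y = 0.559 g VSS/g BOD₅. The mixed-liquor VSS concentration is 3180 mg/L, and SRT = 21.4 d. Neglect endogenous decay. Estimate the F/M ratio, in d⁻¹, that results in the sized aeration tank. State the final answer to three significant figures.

F/M ≈ 0.0870 d⁻¹

V·X = Y·Q·ΔS·θ_c gives V = 0.559 × 34100 × (236 − 9.13) × 21.4 / 3180 = 29102 m³.
F/M = applied load / biomass = Q·S₀/(V·X) = 34100 × 236 / (29102 × 3180) = 0.08696 d⁻¹.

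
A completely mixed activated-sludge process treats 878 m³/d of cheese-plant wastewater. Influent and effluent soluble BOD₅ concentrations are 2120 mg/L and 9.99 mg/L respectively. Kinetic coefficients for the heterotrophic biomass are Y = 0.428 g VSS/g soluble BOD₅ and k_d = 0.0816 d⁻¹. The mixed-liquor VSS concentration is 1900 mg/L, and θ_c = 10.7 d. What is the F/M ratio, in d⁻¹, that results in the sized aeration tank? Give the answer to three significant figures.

Steady-state biomass mass balance: V·X·(1 + k_d·θ_c) = Y·Q·(S₀ − S)·θ_c, so V = 0.428 × 878 × (2120 − 9.99) × 10.7 / [1900 × (1 + 0.0816 × 10.7)] = 8.48×10^6 / 3559 = 2384 m³.
F/M = Q·S₀ / (V·X) = 878 × 2120 / (2384 × 1900) = 0.4110 g soluble BOD₅·(g VSS·d)⁻¹.

F/M ≈ 0.411 d⁻¹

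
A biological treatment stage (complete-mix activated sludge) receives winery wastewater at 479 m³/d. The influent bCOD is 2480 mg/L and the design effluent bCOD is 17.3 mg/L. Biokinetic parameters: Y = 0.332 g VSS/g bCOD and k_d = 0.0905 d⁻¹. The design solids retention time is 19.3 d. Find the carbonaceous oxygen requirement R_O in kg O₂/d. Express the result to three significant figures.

Correct the yield for decay: Y_obs = Y/(1 + k_d θ_c) = 0.332 / (1 + 0.0905 × 19.3) = 0.332 / 2.747 = 0.1209.
ΔS = 2480 − 17.3 = 2463 mg/L, so the substrate removal rate is 479 × 2463/1000 = 1180 kg bCOD/d.
Net sludge production P_X = 0.1209 × 1180 = 142.6 kg VSS/d.
R_O = Q·(S₀ − S) − 1.42·P_X = 1180 − 1.42 × 142.6 = 977.2 kg O₂/d.

R_O ≈ 977 kg O₂/d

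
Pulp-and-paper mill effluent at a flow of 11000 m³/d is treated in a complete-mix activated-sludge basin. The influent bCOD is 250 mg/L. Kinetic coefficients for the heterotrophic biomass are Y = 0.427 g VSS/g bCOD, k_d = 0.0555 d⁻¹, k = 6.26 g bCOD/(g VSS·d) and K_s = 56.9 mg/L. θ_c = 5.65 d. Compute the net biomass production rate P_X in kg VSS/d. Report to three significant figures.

For a completely mixed reactor with recycle the Lawrence–McCarty relation gives S = K_s·(1 + k_d·θ_c) / [θ_c·(Y·k − k_d) − 1] = 56.9 × (1 + 0.0555 × 5.65) / [5.65 × (0.427 × 6.26 − 0.0555) − 1] = 74.74 / 13.79 = 5.420 mg/L.
Y_obs = Y / (1 + k_d θ_c) = 0.427 / (1 + 0.0555 × 5.65) = 0.427 / 1.314 = 0.3251.
Substrate removed = Q·(S₀ − S) = 11000 m³/d × (250 − 5.42) g/m³ = 2.69×10^6 g/d = 2690 kg/d.
So the net sludge growth is P_X = 0.3251 × 2690 = 874.6 kg VSS/d.

P_X ≈ 875 kg VSS/d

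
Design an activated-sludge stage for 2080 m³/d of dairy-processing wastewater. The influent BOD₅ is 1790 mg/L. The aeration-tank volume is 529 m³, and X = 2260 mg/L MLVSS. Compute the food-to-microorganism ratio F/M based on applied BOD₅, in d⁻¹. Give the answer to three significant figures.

Food-to-microorganism ratio F/M = Q S₀ / (V X) = 2080 × 1790 / (529.0 × 2260) = 3.114 d⁻¹.

F/M ≈ 3.11 d⁻¹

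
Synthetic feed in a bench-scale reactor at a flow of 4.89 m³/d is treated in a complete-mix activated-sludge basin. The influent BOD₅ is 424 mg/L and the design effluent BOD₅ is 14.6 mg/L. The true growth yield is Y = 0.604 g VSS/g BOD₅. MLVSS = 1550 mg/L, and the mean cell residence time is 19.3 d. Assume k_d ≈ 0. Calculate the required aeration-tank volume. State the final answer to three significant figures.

V ≈ 15.1 m³

Biomass mass balance (decay neglected): V·X = Y·Q·(S₀ − S)·θ_c, so V = 0.604 × 4.89 × (424 − 14.6) × 19.3 / 1550 = 15.06 m³.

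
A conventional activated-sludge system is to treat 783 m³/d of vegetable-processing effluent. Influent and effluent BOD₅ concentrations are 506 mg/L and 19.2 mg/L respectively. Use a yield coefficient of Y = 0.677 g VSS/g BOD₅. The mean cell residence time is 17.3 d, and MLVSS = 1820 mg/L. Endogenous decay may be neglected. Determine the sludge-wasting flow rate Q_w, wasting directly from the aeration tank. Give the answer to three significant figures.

Q_w ≈ 142 m³/d

Biomass mass balance (decay neglected): V·X = Y·Q·(S₀ − S)·θ_c, so V = 0.677 × 783 × (506 − 19.2) × 17.3 / 1820 = 2453 m³.
With mixed-liquor wasting, θ_c = V/Q_w, so Q_w = V/θ_c = 2453/17.3 = 141.8 m³/d.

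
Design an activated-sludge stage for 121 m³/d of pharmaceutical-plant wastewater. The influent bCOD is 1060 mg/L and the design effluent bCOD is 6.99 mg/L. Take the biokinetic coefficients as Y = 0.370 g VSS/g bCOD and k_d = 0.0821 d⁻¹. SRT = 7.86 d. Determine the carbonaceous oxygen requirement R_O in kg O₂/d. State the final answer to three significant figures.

The observed yield is Y_obs = Y/(1 + k_d·θ_c) = 0.370 / (1 + 0.0821 × 7.86) = 0.370 / 1.645 = 0.2249 g VSS per g bCOD removed.
Mass of bCOD removed per day: Q(S₀ − S) = 121 × 1053 g/m³ = 127.4 kg/d.
P_X = Y_obs·Q·(S₀ − S) = 0.2249 × 127.4 = 28.65 kg VSS/d.
Carbonaceous O₂ demand = substrate oxidised − cell-mass equivalent = 127.4 − 1.42 × 28.65 = 86.73 kg O₂/d.

R_O ≈ 86.7 kg O₂/d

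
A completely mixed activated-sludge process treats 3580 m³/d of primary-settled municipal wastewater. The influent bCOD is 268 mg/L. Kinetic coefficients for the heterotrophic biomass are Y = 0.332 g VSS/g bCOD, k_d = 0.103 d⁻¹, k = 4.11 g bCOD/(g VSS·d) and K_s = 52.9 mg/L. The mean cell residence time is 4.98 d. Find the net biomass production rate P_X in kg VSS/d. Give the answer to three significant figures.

For a completely mixed reactor with recycle the Lawrence–McCarty relation gives S = K_s·(1 + k_d·θ_c) / [θ_c·(Y·k − k_d) − 1] = 52.9 × (1 + 0.103 × 4.98) / [4.98 × (0.332 × 4.11 − 0.103) − 1] = 80.03 / 5.282 = 15.15 mg/L.
The observed yield is Y_obs = Y/(1 + k_d·θ_c) = 0.332 / (1 + 0.103 × 4.98) = 0.332 / 1.513 = 0.2194 g VSS per g bCOD removed.
Mass of bCOD removed per day: Q(S₀ − S) = 3580 × 252.8 g/m³ = 905.0 kg/d.
P_X = Y_obs · Q(S₀ − S) = 0.2194 × 905.0 = 198.6 kg VSS/d.

P_X ≈ 199 kg VSS/d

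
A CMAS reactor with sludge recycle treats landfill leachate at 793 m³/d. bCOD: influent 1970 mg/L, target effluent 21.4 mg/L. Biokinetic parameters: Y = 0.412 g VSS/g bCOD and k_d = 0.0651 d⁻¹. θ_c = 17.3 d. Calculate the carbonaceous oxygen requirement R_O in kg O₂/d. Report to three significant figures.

Observed yield with endogenous decay: Y_obs = Y / (1 + k_d·θ_c) = 0.412 / (1 + 0.0651 × 17.3) = 0.412 / 2.126 = 0.1938 g VSS/g bCOD.
Mass of bCOD removed per day: Q(S₀ − S) = 793 × 1949 g/m³ = 1545 kg/d.
P_X = Y_obs·Q·(S₀ − S) = 0.1938 × 1545 = 299.4 kg VSS/d.
R_O = Q·(S₀ − S) − 1.42·P_X = 1545 − 1.42 × 299.4 = 1120 kg O₂/d.

R_O ≈ 1120 kg O₂/d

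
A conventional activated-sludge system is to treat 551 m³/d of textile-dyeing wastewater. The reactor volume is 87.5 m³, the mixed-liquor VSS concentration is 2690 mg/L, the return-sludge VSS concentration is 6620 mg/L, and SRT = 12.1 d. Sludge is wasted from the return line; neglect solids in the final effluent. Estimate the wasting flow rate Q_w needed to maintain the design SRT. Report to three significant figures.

Q_w ≈ 2.94 m³/d

θ_c = V·X/(Q_w·X_r) when wasting from the recycle, so Q_w = V·X/(θ_c·X_r) = 87.50 × 2690 / (12.1 × 6620) = 2.938 m³/d.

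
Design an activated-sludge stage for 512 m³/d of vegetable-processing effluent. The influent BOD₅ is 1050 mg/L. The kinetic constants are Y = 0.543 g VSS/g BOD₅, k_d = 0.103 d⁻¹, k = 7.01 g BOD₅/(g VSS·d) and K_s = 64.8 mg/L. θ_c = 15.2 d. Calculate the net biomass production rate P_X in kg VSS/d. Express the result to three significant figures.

Effluent substrate depends only on kinetics and SRT: S = K_s(1 + k_d θ_c) / [θ_c(Yk − k_d) − 1] = 64.8 × (1 + 0.103 × 15.2) / [15.2 × (0.543 × 7.01 − 0.103) − 1] = 166.3 / 55.29 = 3.007 mg/L.
Observed yield with endogenous decay: Y_obs = Y / (1 + k_d·θ_c) = 0.543 / (1 + 0.103 × 15.2) = 0.543 / 2.566 = 0.2116 g VSS/g BOD₅.
Mass of BOD₅ removed per day: Q(S₀ − S) = 512 × 1047 g/m³ = 536.1 kg/d.
P_X = Y_obs · Q(S₀ − S) = 0.2116 × 536.1 = 113.5 kg VSS/d.

P_X ≈ 113 kg VSS/d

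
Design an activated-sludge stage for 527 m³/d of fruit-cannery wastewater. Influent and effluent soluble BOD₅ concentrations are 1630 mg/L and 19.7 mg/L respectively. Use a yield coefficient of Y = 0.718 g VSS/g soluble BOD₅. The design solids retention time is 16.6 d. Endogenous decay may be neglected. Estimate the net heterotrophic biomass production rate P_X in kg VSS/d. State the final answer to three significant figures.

P_X ≈ 609 kg VSS/d

With endogenous decay neglected, the observed yield equals the true yield: Y_obs = Y = 0.718 g VSS/g soluble BOD₅.
ΔS = 1630 − 19.7 = 1610 mg/L, so the substrate removal rate is 527 × 1610/1000 = 848.6 kg soluble BOD₅/d.
Net biomass production P_X = Y_obs × Q·(S₀ − S) = 0.7180 × 848.6 = 609.3 kg VSS/d.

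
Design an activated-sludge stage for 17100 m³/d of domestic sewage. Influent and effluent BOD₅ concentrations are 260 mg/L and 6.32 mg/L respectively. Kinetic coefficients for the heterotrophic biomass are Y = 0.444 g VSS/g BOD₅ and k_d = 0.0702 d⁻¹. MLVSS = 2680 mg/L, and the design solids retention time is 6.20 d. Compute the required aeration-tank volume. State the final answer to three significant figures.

From the SRT design equation V = Y Q (S₀−S) θ_c / [X (1 + k_d θ_c)] = 0.444 × 17100 × (260 − 6.32) × 6.20 / [2680 × (1 + 0.0702 × 6.20)] = 1.19×10^7 / 3846 = 3105 m³.

V ≈ 3100 m³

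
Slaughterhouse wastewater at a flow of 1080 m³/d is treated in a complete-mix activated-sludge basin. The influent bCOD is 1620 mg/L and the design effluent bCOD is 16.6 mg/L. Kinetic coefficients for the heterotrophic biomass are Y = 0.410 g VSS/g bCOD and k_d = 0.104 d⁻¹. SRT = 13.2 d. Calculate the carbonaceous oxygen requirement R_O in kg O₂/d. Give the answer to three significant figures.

R_O ≈ 1310 kg O₂/d

Correct the yield for decay: Y_obs = Y/(1 + k_d θ_c) = 0.410 / (1 + 0.104 × 13.2) = 0.410 / 2.373 = 0.1728.
Mass of bCOD removed per day: Q(S₀ − S) = 1080 × 1603 g/m³ = 1732 kg/d.
Biomass synthesised: P_X = Y_obs × 1732 = 299.2 kg VSS/d.
Carbonaceous O₂ demand = substrate oxidised − cell-mass equivalent = 1732 − 1.42 × 299.2 = 1307 kg O₂/d.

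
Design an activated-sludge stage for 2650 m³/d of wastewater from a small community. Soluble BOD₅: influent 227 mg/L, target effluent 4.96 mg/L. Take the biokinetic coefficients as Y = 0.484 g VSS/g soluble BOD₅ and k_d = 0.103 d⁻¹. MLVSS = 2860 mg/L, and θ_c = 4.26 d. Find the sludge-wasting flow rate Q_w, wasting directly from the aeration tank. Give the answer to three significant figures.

From the SRT design equation V = Y Q (S₀−S) θ_c / [X (1 + k_d θ_c)] = 0.484 × 2650 × (227 − 4.96) × 4.26 / [2860 × (1 + 0.103 × 4.26)] = 1.21×10^6 / 4115 = 294.8 m³.
For wasting at MLVSS concentration, Q_w = V/θ_c = 294.8/4.26 = 69.21 m³/d.

Q_w ≈ 69.2 m³/d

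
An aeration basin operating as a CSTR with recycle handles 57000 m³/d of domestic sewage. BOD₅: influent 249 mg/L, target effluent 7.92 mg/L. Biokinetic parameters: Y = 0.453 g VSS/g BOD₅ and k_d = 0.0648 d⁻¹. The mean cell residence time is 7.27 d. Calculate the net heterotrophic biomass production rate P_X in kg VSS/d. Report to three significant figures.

The observed yield is Y_obs = Y/(1 + k_d·θ_c) = 0.453 / (1 + 0.0648 × 7.27) = 0.453 / 1.471 = 0.3079 g VSS per g BOD₅ removed.
Substrate removed = Q·(S₀ − S) = 57000 m³/d × (249 − 7.92) g/m³ = 1.37×10^7 g/d = 13742 kg/d.
Net biomass production P_X = Y_obs × Q·(S₀ − S) = 0.3079 × 13742 = 4231 kg VSS/d.

P_X ≈ 4230 kg VSS/d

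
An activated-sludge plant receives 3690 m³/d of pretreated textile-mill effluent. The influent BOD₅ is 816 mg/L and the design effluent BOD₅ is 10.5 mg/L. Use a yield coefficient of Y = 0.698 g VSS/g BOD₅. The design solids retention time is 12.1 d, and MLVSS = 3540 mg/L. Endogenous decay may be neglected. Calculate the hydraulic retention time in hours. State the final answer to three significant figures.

Biomass mass balance (decay neglected): V·X = Y·Q·(S₀ − S)·θ_c, so V = 0.698 × 3690 × (816 − 10.5) × 12.1 / 3540 = 7091 m³.
HRT = V/Q = 7091 m³ / 3690 m³·d⁻¹ = 1.922 d × 24 = 46.12 h.

τ ≈ 46.1 h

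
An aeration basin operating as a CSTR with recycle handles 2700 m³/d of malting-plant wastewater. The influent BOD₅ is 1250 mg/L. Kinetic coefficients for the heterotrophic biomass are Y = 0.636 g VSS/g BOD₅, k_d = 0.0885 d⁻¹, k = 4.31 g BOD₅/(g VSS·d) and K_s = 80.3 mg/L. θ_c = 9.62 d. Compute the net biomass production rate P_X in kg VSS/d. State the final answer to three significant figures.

P_X ≈ 1150 kg VSS/d

Effluent substrate depends only on kinetics and SRT: S = K_s(1 + k_d θ_c) / [θ_c(Yk − k_d) − 1] = 80.3 × (1 + 0.0885 × 9.62) / [9.62 × (0.636 × 4.31 − 0.0885) − 1] = 148.7 / 24.52 = 6.063 mg/L.
Correct the yield for decay: Y_obs = Y/(1 + k_d θ_c) = 0.636 / (1 + 0.0885 × 9.62) = 0.636 / 1.851 = 0.3435.
ΔS = 1250 − 6.06 = 1244 mg/L, so the substrate removal rate is 2700 × 1244/1000 = 3359 kg BOD₅/d.
Net biomass production P_X = Y_obs × Q·(S₀ − S) = 0.3435 × 3359 = 1154 kg VSS/d.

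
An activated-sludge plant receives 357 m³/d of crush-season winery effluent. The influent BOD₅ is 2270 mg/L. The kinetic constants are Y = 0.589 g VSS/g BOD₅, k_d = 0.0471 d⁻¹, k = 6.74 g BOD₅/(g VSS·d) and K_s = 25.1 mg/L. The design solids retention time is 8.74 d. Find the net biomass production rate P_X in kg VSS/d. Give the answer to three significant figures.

From the Monod/SRT balance for a CMAS, S = K_s·(1+k_d θ_c)/[θ_c·(Y k − k_d) − 1] = 25.1 × (1 + 0.0471 × 8.74) / [8.74 × (0.589 × 6.74 − 0.0471) − 1] = 35.43 / 33.28 = 1.065 mg/L.
The observed yield is Y_obs = Y/(1 + k_d·θ_c) = 0.589 / (1 + 0.0471 × 8.74) = 0.589 / 1.412 = 0.4172 g VSS per g BOD₅ removed.
Substrate removed = Q·(S₀ − S) = 357 m³/d × (2270 − 1.06) g/m³ = 8.1×10^5 g/d = 810.0 kg/d.
P_X = Y_obs · Q(S₀ − S) = 0.4172 × 810.0 = 338.0 kg VSS/d.

P_X ≈ 338 kg VSS/d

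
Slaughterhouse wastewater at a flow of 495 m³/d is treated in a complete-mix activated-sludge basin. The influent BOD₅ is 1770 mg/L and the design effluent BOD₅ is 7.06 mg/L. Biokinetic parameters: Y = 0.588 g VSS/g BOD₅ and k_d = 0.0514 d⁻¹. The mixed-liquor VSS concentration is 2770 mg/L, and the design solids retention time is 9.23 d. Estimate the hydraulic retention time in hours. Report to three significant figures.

τ ≈ 56.2 h

Steady-state biomass mass balance: V·X·(1 + k_d·θ_c) = Y·Q·(S₀ − S)·θ_c, so V = 0.588 × 495 × (1770 − 7.06) × 9.23 / [2770 × (1 + 0.0514 × 9.23)] = 4.74×10^6 / 4084 = 1160 m³.
HRT = V/Q = 1160 m³ / 495 m³·d⁻¹ = 2.343 d × 24 = 56.22 h.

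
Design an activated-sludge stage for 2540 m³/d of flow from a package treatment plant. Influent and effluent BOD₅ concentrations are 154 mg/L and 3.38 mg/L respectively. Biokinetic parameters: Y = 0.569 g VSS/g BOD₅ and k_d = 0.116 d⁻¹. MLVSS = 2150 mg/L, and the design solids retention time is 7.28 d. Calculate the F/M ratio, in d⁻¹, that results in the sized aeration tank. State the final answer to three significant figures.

Rearranging the biomass balance for a CMAS with decay, V = Y·Q·ΔS·θ_c / [X·(1+k_d θ_c)] = 0.569 × 2540 × (154 − 3.38) × 7.28 / [2150 × (1 + 0.116 × 7.28)] = 1.58×10^6 / 3966 = 399.6 m³.
F/M = Q·S₀ / (V·X) = 2540 × 154 / (399.6 × 2150) = 0.4553 g BOD₅·(g VSS·d)⁻¹.

F/M ≈ 0.455 d⁻¹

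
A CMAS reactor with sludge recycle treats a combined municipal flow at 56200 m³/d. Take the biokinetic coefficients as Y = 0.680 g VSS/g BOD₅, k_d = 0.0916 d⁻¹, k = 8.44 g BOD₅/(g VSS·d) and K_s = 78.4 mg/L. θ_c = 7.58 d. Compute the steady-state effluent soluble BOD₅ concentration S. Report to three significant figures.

For a completely mixed reactor with recycle the Lawrence–McCarty relation gives S = K_s·(1 + k_d·θ_c) / [θ_c·(Y·k − k_d) − 1] = 78.4 × (1 + 0.0916 × 7.58) / [7.58 × (0.680 × 8.44 − 0.0916) − 1] = 132.8 / 41.81 = 3.177 mg/L.

S ≈ 3.18 mg/L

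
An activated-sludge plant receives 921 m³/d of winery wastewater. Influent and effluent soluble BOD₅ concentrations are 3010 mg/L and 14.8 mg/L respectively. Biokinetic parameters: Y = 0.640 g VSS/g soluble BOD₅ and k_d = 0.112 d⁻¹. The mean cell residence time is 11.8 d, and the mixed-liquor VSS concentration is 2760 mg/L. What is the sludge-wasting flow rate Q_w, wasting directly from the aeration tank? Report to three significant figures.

Rearranging the biomass balance for a CMAS with decay, V = Y·Q·ΔS·θ_c / [X·(1+k_d θ_c)] = 0.640 × 921 × (3010 − 14.8) × 11.8 / [2760 × (1 + 0.112 × 11.8)] = 2.08×10^7 / 6408 = 3251 m³.
For wasting at MLVSS concentration, Q_w = V/θ_c = 3251/11.8 = 275.5 m³/d.

Q_w ≈ 276 m³/d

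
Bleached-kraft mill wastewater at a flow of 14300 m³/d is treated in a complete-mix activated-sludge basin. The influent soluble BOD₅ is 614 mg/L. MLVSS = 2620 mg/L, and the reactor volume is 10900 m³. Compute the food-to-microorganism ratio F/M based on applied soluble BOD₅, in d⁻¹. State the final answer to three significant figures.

F/M = applied load / biomass = Q·S₀/(V·X) = 14300 × 614 / (10900 × 2620) = 0.3075 d⁻¹.

F/M ≈ 0.307 d⁻¹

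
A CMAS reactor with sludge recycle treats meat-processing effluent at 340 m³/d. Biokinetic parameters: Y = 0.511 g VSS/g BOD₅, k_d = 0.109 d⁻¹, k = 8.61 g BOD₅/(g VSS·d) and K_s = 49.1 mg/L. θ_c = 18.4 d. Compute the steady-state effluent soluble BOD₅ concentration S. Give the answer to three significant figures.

S ≈ 1.89 mg/L

From the Monod/SRT balance for a CMAS, S = K_s·(1+k_d θ_c)/[θ_c·(Y k − k_d) − 1] = 49.1 × (1 + 0.109 × 18.4) / [18.4 × (0.511 × 8.61 − 0.109) − 1] = 147.6 / 77.95 = 1.893 mg/L.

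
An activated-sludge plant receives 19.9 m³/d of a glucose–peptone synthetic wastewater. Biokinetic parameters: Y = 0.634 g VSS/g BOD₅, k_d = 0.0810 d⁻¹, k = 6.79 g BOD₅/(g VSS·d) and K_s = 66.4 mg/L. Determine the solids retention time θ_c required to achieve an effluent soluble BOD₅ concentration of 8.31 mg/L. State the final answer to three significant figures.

θ_c ≈ 2.51 d

At the target effluent, Y k S/(K_s+S) = 0.634×6.79×8.31/74.71 = 0.4788 d⁻¹.
Then 1/θ_c = μ − k_d = 0.4788 − 0.0810 = 0.3978 d⁻¹, giving θ_c = 2.514 d.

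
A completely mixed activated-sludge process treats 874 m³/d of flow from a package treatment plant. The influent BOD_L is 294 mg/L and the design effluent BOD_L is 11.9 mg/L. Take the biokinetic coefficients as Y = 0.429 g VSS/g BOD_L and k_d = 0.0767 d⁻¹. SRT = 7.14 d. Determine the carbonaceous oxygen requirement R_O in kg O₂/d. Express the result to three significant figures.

R_O ≈ 150 kg O₂/d

Observed yield with endogenous decay: Y_obs = Y / (1 + k_d·θ_c) = 0.429 / (1 + 0.0767 × 7.14) = 0.429 / 1.548 = 0.2772 g VSS/g BOD_L.
Substrate removed = Q·(S₀ − S) = 874 m³/d × (294 − 11.9) g/m³ = 2.47×10^5 g/d = 246.6 kg/d.
P_X = Y_obs·Q·(S₀ − S) = 0.2772 × 246.6 = 68.34 kg VSS/d.
R_O = Q·(S₀ − S) − 1.42·P_X = 246.6 − 1.42 × 68.34 = 149.5 kg O₂/d.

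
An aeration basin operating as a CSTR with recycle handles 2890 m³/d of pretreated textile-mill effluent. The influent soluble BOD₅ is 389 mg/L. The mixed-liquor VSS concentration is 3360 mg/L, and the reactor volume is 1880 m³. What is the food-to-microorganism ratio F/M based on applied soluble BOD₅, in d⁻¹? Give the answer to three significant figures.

F/M = applied load / biomass = Q·S₀/(V·X) = 2890 × 389 / (1880 × 3360) = 0.1780 d⁻¹.

F/M ≈ 0.178 d⁻¹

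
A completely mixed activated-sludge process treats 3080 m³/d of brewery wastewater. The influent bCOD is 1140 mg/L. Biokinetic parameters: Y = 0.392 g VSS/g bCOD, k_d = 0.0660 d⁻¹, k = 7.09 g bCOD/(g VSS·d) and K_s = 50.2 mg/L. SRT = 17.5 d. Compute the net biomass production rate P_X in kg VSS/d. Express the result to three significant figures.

P_X ≈ 637 kg VSS/d

For a completely mixed reactor with recycle the Lawrence–McCarty relation gives S = K_s·(1 + k_d·θ_c) / [θ_c·(Y·k − k_d) − 1] = 50.2 × (1 + 0.0660 × 17.5) / [17.5 × (0.392 × 7.09 − 0.0660) − 1] = 108.2 / 46.48 = 2.327 mg/L.
Correct the yield for decay: Y_obs = Y/(1 + k_d θ_c) = 0.392 / (1 + 0.0660 × 17.5) = 0.392 / 2.155 = 0.1819.
Mass of bCOD removed per day: Q(S₀ − S) = 3080 × 1138 g/m³ = 3504 kg/d.
Net biomass production P_X = Y_obs × Q·(S₀ − S) = 0.1819 × 3504 = 637.4 kg VSS/d.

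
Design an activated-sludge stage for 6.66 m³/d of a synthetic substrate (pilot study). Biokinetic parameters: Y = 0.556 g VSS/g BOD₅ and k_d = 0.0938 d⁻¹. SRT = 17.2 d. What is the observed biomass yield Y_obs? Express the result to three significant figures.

Observed yield with endogenous decay: Y_obs = Y / (1 + k_d·θ_c) = 0.556 / (1 + 0.0938 × 17.2) = 0.556 / 2.613 = 0.2128 g VSS/g BOD₅.

Y_obs ≈ 0.213 g VSS/g BOD₅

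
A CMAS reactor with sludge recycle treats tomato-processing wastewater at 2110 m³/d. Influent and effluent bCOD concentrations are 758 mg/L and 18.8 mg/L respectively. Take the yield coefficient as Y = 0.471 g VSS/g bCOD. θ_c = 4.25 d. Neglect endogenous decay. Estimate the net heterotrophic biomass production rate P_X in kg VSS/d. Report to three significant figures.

No decay correction is needed, so Y_obs = Y = 0.471.
Mass of bCOD removed per day: Q(S₀ − S) = 2110 × 739.2 g/m³ = 1560 kg/d.
P_X = Y_obs · Q(S₀ − S) = 0.4710 × 1560 = 734.6 kg VSS/d.

P_X ≈ 735 kg VSS/d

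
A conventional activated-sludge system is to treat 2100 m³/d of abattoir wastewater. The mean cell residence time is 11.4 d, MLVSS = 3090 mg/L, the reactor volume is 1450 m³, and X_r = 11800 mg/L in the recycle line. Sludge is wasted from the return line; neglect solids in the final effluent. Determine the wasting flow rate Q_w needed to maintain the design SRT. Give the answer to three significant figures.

Q_w ≈ 33.3 m³/d

Wasting from the return line (neglecting effluent solids): Q_w = V·X / (θ_c·X_r) = 1450 × 3090 / (11.4 × 11800) = 33.31 m³/d.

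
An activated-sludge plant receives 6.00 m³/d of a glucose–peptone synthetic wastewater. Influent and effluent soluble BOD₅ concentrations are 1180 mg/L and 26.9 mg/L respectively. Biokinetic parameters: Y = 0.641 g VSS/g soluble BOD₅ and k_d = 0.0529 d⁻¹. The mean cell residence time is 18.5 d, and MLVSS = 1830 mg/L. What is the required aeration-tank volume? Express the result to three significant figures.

V ≈ 22.7 m³

From the SRT design equation V = Y Q (S₀−S) θ_c / [X (1 + k_d θ_c)] = 0.641 × 6.00 × (1180 − 26.9) × 18.5 / [1830 × (1 + 0.0529 × 18.5)] = 8.2×10^4 / 3621 = 22.66 m³.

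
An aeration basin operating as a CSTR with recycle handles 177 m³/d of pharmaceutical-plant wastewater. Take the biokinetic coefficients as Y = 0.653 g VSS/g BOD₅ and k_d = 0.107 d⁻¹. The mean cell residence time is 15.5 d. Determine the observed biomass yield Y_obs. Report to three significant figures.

Y_obs ≈ 0.246 g VSS/g BOD₅

Correct the yield for decay: Y_obs = Y/(1 + k_d θ_c) = 0.653 / (1 + 0.107 × 15.5) = 0.653 / 2.659 = 0.2456.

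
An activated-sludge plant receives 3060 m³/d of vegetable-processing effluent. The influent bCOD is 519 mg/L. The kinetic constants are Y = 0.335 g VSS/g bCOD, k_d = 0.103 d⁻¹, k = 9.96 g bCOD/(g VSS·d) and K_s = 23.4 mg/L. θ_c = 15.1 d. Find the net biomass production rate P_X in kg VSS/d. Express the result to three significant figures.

From the Monod/SRT balance for a CMAS, S = K_s·(1+k_d θ_c)/[θ_c·(Y k − k_d) − 1] = 23.4 × (1 + 0.103 × 15.1) / [15.1 × (0.335 × 9.96 − 0.103) − 1] = 59.79 / 47.83 = 1.250 mg/L.
Y_obs = Y / (1 + k_d θ_c) = 0.335 / (1 + 0.103 × 15.1) = 0.335 / 2.555 = 0.1311.
Q·(S₀ − S) = 3060 × (519 − 1.25) × 10⁻³ = 1584 kg/d removed.
Biomass produced: P_X = Y_obs·Q·ΔS = 0.1311 × 1584 ≈ 207.7 kg VSS/d.

P_X ≈ 208 kg VSS/d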